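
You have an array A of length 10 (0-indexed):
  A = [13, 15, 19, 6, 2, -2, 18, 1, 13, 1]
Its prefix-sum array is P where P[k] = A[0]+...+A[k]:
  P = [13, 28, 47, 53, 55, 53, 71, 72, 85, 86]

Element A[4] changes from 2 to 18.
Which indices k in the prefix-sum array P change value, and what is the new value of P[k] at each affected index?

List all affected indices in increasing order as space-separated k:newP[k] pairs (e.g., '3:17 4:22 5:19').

Answer: 4:71 5:69 6:87 7:88 8:101 9:102

Derivation:
P[k] = A[0] + ... + A[k]
P[k] includes A[4] iff k >= 4
Affected indices: 4, 5, ..., 9; delta = 16
  P[4]: 55 + 16 = 71
  P[5]: 53 + 16 = 69
  P[6]: 71 + 16 = 87
  P[7]: 72 + 16 = 88
  P[8]: 85 + 16 = 101
  P[9]: 86 + 16 = 102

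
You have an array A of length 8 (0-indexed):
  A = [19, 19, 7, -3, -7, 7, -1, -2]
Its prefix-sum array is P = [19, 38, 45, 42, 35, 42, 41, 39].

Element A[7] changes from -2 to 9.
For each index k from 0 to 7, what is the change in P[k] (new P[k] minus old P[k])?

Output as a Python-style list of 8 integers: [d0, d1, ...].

Element change: A[7] -2 -> 9, delta = 11
For k < 7: P[k] unchanged, delta_P[k] = 0
For k >= 7: P[k] shifts by exactly 11
Delta array: [0, 0, 0, 0, 0, 0, 0, 11]

Answer: [0, 0, 0, 0, 0, 0, 0, 11]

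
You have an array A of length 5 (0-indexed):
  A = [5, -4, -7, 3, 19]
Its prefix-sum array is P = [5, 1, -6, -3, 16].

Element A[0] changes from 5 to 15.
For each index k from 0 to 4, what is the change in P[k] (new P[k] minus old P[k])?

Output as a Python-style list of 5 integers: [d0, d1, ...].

Element change: A[0] 5 -> 15, delta = 10
For k < 0: P[k] unchanged, delta_P[k] = 0
For k >= 0: P[k] shifts by exactly 10
Delta array: [10, 10, 10, 10, 10]

Answer: [10, 10, 10, 10, 10]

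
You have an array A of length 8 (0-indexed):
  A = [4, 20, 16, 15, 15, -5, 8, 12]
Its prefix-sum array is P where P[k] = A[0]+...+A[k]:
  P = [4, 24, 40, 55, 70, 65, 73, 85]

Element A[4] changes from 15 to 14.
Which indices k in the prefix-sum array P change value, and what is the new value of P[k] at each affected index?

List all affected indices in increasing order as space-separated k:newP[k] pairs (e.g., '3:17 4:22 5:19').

P[k] = A[0] + ... + A[k]
P[k] includes A[4] iff k >= 4
Affected indices: 4, 5, ..., 7; delta = -1
  P[4]: 70 + -1 = 69
  P[5]: 65 + -1 = 64
  P[6]: 73 + -1 = 72
  P[7]: 85 + -1 = 84

Answer: 4:69 5:64 6:72 7:84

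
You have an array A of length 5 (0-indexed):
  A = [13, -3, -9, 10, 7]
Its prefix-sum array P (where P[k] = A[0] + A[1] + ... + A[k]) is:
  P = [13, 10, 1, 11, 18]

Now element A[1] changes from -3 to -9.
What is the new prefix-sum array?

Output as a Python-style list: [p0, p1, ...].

Change: A[1] -3 -> -9, delta = -6
P[k] for k < 1: unchanged (A[1] not included)
P[k] for k >= 1: shift by delta = -6
  P[0] = 13 + 0 = 13
  P[1] = 10 + -6 = 4
  P[2] = 1 + -6 = -5
  P[3] = 11 + -6 = 5
  P[4] = 18 + -6 = 12

Answer: [13, 4, -5, 5, 12]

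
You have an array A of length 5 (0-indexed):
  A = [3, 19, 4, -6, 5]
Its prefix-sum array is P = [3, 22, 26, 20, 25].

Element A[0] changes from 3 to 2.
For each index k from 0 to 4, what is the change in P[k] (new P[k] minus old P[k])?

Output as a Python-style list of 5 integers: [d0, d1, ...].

Element change: A[0] 3 -> 2, delta = -1
For k < 0: P[k] unchanged, delta_P[k] = 0
For k >= 0: P[k] shifts by exactly -1
Delta array: [-1, -1, -1, -1, -1]

Answer: [-1, -1, -1, -1, -1]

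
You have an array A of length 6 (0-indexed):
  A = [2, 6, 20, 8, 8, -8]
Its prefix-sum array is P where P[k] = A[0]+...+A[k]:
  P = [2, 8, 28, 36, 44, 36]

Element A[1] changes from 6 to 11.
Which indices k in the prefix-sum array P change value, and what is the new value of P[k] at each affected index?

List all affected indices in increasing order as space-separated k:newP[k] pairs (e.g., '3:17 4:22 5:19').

Answer: 1:13 2:33 3:41 4:49 5:41

Derivation:
P[k] = A[0] + ... + A[k]
P[k] includes A[1] iff k >= 1
Affected indices: 1, 2, ..., 5; delta = 5
  P[1]: 8 + 5 = 13
  P[2]: 28 + 5 = 33
  P[3]: 36 + 5 = 41
  P[4]: 44 + 5 = 49
  P[5]: 36 + 5 = 41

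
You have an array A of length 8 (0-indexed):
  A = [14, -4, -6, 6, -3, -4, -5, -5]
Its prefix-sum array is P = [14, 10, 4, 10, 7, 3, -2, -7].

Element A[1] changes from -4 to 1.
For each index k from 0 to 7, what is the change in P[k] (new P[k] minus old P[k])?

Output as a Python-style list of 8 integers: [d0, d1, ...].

Element change: A[1] -4 -> 1, delta = 5
For k < 1: P[k] unchanged, delta_P[k] = 0
For k >= 1: P[k] shifts by exactly 5
Delta array: [0, 5, 5, 5, 5, 5, 5, 5]

Answer: [0, 5, 5, 5, 5, 5, 5, 5]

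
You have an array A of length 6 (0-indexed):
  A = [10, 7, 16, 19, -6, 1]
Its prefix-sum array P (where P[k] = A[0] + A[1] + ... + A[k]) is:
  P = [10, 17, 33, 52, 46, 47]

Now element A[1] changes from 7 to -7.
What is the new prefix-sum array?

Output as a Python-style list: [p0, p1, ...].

Answer: [10, 3, 19, 38, 32, 33]

Derivation:
Change: A[1] 7 -> -7, delta = -14
P[k] for k < 1: unchanged (A[1] not included)
P[k] for k >= 1: shift by delta = -14
  P[0] = 10 + 0 = 10
  P[1] = 17 + -14 = 3
  P[2] = 33 + -14 = 19
  P[3] = 52 + -14 = 38
  P[4] = 46 + -14 = 32
  P[5] = 47 + -14 = 33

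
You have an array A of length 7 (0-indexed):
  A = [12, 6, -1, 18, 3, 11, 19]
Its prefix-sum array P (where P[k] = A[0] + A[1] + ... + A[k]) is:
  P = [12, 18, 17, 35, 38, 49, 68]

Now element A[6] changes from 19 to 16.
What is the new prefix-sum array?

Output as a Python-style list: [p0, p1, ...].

Answer: [12, 18, 17, 35, 38, 49, 65]

Derivation:
Change: A[6] 19 -> 16, delta = -3
P[k] for k < 6: unchanged (A[6] not included)
P[k] for k >= 6: shift by delta = -3
  P[0] = 12 + 0 = 12
  P[1] = 18 + 0 = 18
  P[2] = 17 + 0 = 17
  P[3] = 35 + 0 = 35
  P[4] = 38 + 0 = 38
  P[5] = 49 + 0 = 49
  P[6] = 68 + -3 = 65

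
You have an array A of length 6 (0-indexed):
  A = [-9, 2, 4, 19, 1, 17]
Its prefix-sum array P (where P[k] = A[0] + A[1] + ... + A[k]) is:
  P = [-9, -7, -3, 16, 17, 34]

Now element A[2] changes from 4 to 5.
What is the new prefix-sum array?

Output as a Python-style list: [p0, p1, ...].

Change: A[2] 4 -> 5, delta = 1
P[k] for k < 2: unchanged (A[2] not included)
P[k] for k >= 2: shift by delta = 1
  P[0] = -9 + 0 = -9
  P[1] = -7 + 0 = -7
  P[2] = -3 + 1 = -2
  P[3] = 16 + 1 = 17
  P[4] = 17 + 1 = 18
  P[5] = 34 + 1 = 35

Answer: [-9, -7, -2, 17, 18, 35]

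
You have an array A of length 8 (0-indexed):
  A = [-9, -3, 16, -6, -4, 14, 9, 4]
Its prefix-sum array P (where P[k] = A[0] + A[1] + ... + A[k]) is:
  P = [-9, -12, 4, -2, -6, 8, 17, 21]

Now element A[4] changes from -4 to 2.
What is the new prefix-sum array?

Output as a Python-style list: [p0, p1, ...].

Change: A[4] -4 -> 2, delta = 6
P[k] for k < 4: unchanged (A[4] not included)
P[k] for k >= 4: shift by delta = 6
  P[0] = -9 + 0 = -9
  P[1] = -12 + 0 = -12
  P[2] = 4 + 0 = 4
  P[3] = -2 + 0 = -2
  P[4] = -6 + 6 = 0
  P[5] = 8 + 6 = 14
  P[6] = 17 + 6 = 23
  P[7] = 21 + 6 = 27

Answer: [-9, -12, 4, -2, 0, 14, 23, 27]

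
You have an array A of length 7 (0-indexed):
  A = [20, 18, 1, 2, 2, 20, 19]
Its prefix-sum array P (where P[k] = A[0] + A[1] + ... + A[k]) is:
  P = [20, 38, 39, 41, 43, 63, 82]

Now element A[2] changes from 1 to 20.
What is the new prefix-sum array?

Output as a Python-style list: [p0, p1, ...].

Change: A[2] 1 -> 20, delta = 19
P[k] for k < 2: unchanged (A[2] not included)
P[k] for k >= 2: shift by delta = 19
  P[0] = 20 + 0 = 20
  P[1] = 38 + 0 = 38
  P[2] = 39 + 19 = 58
  P[3] = 41 + 19 = 60
  P[4] = 43 + 19 = 62
  P[5] = 63 + 19 = 82
  P[6] = 82 + 19 = 101

Answer: [20, 38, 58, 60, 62, 82, 101]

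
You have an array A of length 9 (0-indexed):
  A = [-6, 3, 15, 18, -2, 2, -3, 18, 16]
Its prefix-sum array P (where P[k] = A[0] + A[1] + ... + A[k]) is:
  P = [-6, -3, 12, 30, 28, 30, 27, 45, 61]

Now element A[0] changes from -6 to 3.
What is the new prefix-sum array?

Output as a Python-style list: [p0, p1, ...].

Change: A[0] -6 -> 3, delta = 9
P[k] for k < 0: unchanged (A[0] not included)
P[k] for k >= 0: shift by delta = 9
  P[0] = -6 + 9 = 3
  P[1] = -3 + 9 = 6
  P[2] = 12 + 9 = 21
  P[3] = 30 + 9 = 39
  P[4] = 28 + 9 = 37
  P[5] = 30 + 9 = 39
  P[6] = 27 + 9 = 36
  P[7] = 45 + 9 = 54
  P[8] = 61 + 9 = 70

Answer: [3, 6, 21, 39, 37, 39, 36, 54, 70]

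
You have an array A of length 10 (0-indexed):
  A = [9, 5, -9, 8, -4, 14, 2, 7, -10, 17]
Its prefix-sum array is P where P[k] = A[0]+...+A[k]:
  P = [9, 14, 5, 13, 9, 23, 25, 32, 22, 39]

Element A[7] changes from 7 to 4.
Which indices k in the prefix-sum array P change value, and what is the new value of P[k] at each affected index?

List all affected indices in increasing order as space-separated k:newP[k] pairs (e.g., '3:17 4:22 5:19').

Answer: 7:29 8:19 9:36

Derivation:
P[k] = A[0] + ... + A[k]
P[k] includes A[7] iff k >= 7
Affected indices: 7, 8, ..., 9; delta = -3
  P[7]: 32 + -3 = 29
  P[8]: 22 + -3 = 19
  P[9]: 39 + -3 = 36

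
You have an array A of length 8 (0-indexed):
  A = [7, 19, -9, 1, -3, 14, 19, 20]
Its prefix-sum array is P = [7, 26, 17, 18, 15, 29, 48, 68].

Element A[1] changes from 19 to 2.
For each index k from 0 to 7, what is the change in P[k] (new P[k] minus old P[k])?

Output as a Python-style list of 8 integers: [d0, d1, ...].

Answer: [0, -17, -17, -17, -17, -17, -17, -17]

Derivation:
Element change: A[1] 19 -> 2, delta = -17
For k < 1: P[k] unchanged, delta_P[k] = 0
For k >= 1: P[k] shifts by exactly -17
Delta array: [0, -17, -17, -17, -17, -17, -17, -17]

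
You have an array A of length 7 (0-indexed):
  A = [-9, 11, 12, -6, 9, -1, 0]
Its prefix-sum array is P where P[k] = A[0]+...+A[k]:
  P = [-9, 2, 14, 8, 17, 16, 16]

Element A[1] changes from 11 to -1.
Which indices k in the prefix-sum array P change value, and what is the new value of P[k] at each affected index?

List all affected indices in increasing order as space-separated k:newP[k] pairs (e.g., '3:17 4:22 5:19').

P[k] = A[0] + ... + A[k]
P[k] includes A[1] iff k >= 1
Affected indices: 1, 2, ..., 6; delta = -12
  P[1]: 2 + -12 = -10
  P[2]: 14 + -12 = 2
  P[3]: 8 + -12 = -4
  P[4]: 17 + -12 = 5
  P[5]: 16 + -12 = 4
  P[6]: 16 + -12 = 4

Answer: 1:-10 2:2 3:-4 4:5 5:4 6:4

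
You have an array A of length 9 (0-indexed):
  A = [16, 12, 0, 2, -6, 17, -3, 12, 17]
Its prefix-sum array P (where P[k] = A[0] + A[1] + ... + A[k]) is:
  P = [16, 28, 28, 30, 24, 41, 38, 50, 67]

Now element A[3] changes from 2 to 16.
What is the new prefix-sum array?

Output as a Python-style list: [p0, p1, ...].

Answer: [16, 28, 28, 44, 38, 55, 52, 64, 81]

Derivation:
Change: A[3] 2 -> 16, delta = 14
P[k] for k < 3: unchanged (A[3] not included)
P[k] for k >= 3: shift by delta = 14
  P[0] = 16 + 0 = 16
  P[1] = 28 + 0 = 28
  P[2] = 28 + 0 = 28
  P[3] = 30 + 14 = 44
  P[4] = 24 + 14 = 38
  P[5] = 41 + 14 = 55
  P[6] = 38 + 14 = 52
  P[7] = 50 + 14 = 64
  P[8] = 67 + 14 = 81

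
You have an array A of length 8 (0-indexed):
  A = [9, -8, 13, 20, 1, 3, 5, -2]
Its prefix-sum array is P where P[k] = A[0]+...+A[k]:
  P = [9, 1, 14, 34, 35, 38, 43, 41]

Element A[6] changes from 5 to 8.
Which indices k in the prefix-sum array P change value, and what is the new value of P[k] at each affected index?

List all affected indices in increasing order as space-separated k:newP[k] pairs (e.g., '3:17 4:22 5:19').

P[k] = A[0] + ... + A[k]
P[k] includes A[6] iff k >= 6
Affected indices: 6, 7, ..., 7; delta = 3
  P[6]: 43 + 3 = 46
  P[7]: 41 + 3 = 44

Answer: 6:46 7:44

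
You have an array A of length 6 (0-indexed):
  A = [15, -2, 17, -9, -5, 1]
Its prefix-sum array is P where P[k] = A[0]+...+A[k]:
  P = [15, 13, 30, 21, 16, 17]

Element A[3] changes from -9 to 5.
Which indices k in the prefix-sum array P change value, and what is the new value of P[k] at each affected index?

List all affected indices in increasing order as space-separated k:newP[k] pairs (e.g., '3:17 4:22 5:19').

Answer: 3:35 4:30 5:31

Derivation:
P[k] = A[0] + ... + A[k]
P[k] includes A[3] iff k >= 3
Affected indices: 3, 4, ..., 5; delta = 14
  P[3]: 21 + 14 = 35
  P[4]: 16 + 14 = 30
  P[5]: 17 + 14 = 31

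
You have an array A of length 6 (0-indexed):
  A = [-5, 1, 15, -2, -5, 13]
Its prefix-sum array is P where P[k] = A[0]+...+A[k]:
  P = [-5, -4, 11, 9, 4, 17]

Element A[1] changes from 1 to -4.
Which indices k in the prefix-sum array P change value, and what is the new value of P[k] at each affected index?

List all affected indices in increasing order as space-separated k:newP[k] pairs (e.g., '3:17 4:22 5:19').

P[k] = A[0] + ... + A[k]
P[k] includes A[1] iff k >= 1
Affected indices: 1, 2, ..., 5; delta = -5
  P[1]: -4 + -5 = -9
  P[2]: 11 + -5 = 6
  P[3]: 9 + -5 = 4
  P[4]: 4 + -5 = -1
  P[5]: 17 + -5 = 12

Answer: 1:-9 2:6 3:4 4:-1 5:12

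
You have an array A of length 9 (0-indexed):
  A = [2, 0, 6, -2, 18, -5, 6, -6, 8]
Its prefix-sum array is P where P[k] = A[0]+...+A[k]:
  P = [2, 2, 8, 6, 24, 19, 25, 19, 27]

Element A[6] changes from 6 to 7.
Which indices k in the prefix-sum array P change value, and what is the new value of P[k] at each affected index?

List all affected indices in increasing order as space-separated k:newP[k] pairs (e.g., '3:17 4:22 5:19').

P[k] = A[0] + ... + A[k]
P[k] includes A[6] iff k >= 6
Affected indices: 6, 7, ..., 8; delta = 1
  P[6]: 25 + 1 = 26
  P[7]: 19 + 1 = 20
  P[8]: 27 + 1 = 28

Answer: 6:26 7:20 8:28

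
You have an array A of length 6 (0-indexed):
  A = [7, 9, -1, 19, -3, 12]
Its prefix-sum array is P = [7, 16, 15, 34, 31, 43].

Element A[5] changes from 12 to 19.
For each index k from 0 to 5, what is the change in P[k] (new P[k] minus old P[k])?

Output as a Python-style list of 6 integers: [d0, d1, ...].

Element change: A[5] 12 -> 19, delta = 7
For k < 5: P[k] unchanged, delta_P[k] = 0
For k >= 5: P[k] shifts by exactly 7
Delta array: [0, 0, 0, 0, 0, 7]

Answer: [0, 0, 0, 0, 0, 7]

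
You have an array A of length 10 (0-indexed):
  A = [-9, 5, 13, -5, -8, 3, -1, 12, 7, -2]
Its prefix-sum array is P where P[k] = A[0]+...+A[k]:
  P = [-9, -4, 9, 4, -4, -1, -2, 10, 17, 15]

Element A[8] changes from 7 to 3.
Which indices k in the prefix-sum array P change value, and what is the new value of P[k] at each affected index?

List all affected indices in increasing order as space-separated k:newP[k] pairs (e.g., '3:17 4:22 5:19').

Answer: 8:13 9:11

Derivation:
P[k] = A[0] + ... + A[k]
P[k] includes A[8] iff k >= 8
Affected indices: 8, 9, ..., 9; delta = -4
  P[8]: 17 + -4 = 13
  P[9]: 15 + -4 = 11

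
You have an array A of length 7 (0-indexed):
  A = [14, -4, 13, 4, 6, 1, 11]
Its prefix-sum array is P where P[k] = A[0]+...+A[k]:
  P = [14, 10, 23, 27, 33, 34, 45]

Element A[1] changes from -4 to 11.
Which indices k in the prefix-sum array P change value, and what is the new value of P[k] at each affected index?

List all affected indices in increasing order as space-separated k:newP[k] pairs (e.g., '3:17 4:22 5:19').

Answer: 1:25 2:38 3:42 4:48 5:49 6:60

Derivation:
P[k] = A[0] + ... + A[k]
P[k] includes A[1] iff k >= 1
Affected indices: 1, 2, ..., 6; delta = 15
  P[1]: 10 + 15 = 25
  P[2]: 23 + 15 = 38
  P[3]: 27 + 15 = 42
  P[4]: 33 + 15 = 48
  P[5]: 34 + 15 = 49
  P[6]: 45 + 15 = 60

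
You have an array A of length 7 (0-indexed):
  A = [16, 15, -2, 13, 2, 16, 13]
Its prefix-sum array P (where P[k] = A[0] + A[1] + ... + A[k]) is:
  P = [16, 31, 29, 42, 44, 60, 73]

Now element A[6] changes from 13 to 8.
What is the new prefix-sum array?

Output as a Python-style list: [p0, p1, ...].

Change: A[6] 13 -> 8, delta = -5
P[k] for k < 6: unchanged (A[6] not included)
P[k] for k >= 6: shift by delta = -5
  P[0] = 16 + 0 = 16
  P[1] = 31 + 0 = 31
  P[2] = 29 + 0 = 29
  P[3] = 42 + 0 = 42
  P[4] = 44 + 0 = 44
  P[5] = 60 + 0 = 60
  P[6] = 73 + -5 = 68

Answer: [16, 31, 29, 42, 44, 60, 68]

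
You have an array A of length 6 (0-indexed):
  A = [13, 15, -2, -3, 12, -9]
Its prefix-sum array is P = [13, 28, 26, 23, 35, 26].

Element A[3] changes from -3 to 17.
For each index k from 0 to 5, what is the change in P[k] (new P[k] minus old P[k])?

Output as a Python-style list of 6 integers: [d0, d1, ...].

Element change: A[3] -3 -> 17, delta = 20
For k < 3: P[k] unchanged, delta_P[k] = 0
For k >= 3: P[k] shifts by exactly 20
Delta array: [0, 0, 0, 20, 20, 20]

Answer: [0, 0, 0, 20, 20, 20]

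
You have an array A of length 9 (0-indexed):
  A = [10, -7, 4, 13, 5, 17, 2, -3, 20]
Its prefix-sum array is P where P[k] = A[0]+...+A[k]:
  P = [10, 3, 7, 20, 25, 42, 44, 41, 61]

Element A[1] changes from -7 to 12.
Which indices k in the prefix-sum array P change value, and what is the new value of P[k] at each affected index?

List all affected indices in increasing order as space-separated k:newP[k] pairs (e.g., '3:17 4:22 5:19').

P[k] = A[0] + ... + A[k]
P[k] includes A[1] iff k >= 1
Affected indices: 1, 2, ..., 8; delta = 19
  P[1]: 3 + 19 = 22
  P[2]: 7 + 19 = 26
  P[3]: 20 + 19 = 39
  P[4]: 25 + 19 = 44
  P[5]: 42 + 19 = 61
  P[6]: 44 + 19 = 63
  P[7]: 41 + 19 = 60
  P[8]: 61 + 19 = 80

Answer: 1:22 2:26 3:39 4:44 5:61 6:63 7:60 8:80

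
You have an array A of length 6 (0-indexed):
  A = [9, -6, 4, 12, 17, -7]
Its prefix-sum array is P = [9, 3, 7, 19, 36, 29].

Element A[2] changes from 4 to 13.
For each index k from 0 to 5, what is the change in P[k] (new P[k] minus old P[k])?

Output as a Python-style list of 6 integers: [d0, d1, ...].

Answer: [0, 0, 9, 9, 9, 9]

Derivation:
Element change: A[2] 4 -> 13, delta = 9
For k < 2: P[k] unchanged, delta_P[k] = 0
For k >= 2: P[k] shifts by exactly 9
Delta array: [0, 0, 9, 9, 9, 9]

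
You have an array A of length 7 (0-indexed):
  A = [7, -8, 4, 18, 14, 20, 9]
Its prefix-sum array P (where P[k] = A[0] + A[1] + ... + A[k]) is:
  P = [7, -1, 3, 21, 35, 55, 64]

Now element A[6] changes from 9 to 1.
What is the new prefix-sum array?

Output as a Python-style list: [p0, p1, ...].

Answer: [7, -1, 3, 21, 35, 55, 56]

Derivation:
Change: A[6] 9 -> 1, delta = -8
P[k] for k < 6: unchanged (A[6] not included)
P[k] for k >= 6: shift by delta = -8
  P[0] = 7 + 0 = 7
  P[1] = -1 + 0 = -1
  P[2] = 3 + 0 = 3
  P[3] = 21 + 0 = 21
  P[4] = 35 + 0 = 35
  P[5] = 55 + 0 = 55
  P[6] = 64 + -8 = 56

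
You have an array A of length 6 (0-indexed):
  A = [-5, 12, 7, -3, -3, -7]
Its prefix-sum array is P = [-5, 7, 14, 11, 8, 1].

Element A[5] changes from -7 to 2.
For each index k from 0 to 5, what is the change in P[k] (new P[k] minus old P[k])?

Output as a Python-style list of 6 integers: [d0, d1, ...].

Element change: A[5] -7 -> 2, delta = 9
For k < 5: P[k] unchanged, delta_P[k] = 0
For k >= 5: P[k] shifts by exactly 9
Delta array: [0, 0, 0, 0, 0, 9]

Answer: [0, 0, 0, 0, 0, 9]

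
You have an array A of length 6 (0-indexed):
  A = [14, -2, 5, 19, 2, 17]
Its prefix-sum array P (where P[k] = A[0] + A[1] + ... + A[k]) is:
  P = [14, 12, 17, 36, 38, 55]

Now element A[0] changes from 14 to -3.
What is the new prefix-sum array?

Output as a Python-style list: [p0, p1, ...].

Answer: [-3, -5, 0, 19, 21, 38]

Derivation:
Change: A[0] 14 -> -3, delta = -17
P[k] for k < 0: unchanged (A[0] not included)
P[k] for k >= 0: shift by delta = -17
  P[0] = 14 + -17 = -3
  P[1] = 12 + -17 = -5
  P[2] = 17 + -17 = 0
  P[3] = 36 + -17 = 19
  P[4] = 38 + -17 = 21
  P[5] = 55 + -17 = 38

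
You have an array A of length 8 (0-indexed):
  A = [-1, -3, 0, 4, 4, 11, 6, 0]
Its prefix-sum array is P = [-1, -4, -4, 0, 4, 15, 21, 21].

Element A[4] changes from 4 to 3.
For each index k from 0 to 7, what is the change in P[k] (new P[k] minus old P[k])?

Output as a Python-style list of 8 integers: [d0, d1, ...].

Element change: A[4] 4 -> 3, delta = -1
For k < 4: P[k] unchanged, delta_P[k] = 0
For k >= 4: P[k] shifts by exactly -1
Delta array: [0, 0, 0, 0, -1, -1, -1, -1]

Answer: [0, 0, 0, 0, -1, -1, -1, -1]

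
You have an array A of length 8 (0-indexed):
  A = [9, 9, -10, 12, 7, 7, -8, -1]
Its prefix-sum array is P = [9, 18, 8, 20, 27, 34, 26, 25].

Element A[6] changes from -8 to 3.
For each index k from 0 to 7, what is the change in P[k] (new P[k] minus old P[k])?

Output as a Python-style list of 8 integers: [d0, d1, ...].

Answer: [0, 0, 0, 0, 0, 0, 11, 11]

Derivation:
Element change: A[6] -8 -> 3, delta = 11
For k < 6: P[k] unchanged, delta_P[k] = 0
For k >= 6: P[k] shifts by exactly 11
Delta array: [0, 0, 0, 0, 0, 0, 11, 11]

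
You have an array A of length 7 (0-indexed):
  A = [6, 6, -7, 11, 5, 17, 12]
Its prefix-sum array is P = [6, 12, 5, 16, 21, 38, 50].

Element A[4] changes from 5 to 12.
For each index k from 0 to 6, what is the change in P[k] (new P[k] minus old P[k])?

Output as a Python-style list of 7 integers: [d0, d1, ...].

Element change: A[4] 5 -> 12, delta = 7
For k < 4: P[k] unchanged, delta_P[k] = 0
For k >= 4: P[k] shifts by exactly 7
Delta array: [0, 0, 0, 0, 7, 7, 7]

Answer: [0, 0, 0, 0, 7, 7, 7]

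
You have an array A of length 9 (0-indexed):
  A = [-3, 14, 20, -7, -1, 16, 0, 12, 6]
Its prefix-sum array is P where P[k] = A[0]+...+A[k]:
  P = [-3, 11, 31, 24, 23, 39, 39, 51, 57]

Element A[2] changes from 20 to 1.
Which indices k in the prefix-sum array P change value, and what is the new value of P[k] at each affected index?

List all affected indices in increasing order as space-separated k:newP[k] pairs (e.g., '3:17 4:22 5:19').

Answer: 2:12 3:5 4:4 5:20 6:20 7:32 8:38

Derivation:
P[k] = A[0] + ... + A[k]
P[k] includes A[2] iff k >= 2
Affected indices: 2, 3, ..., 8; delta = -19
  P[2]: 31 + -19 = 12
  P[3]: 24 + -19 = 5
  P[4]: 23 + -19 = 4
  P[5]: 39 + -19 = 20
  P[6]: 39 + -19 = 20
  P[7]: 51 + -19 = 32
  P[8]: 57 + -19 = 38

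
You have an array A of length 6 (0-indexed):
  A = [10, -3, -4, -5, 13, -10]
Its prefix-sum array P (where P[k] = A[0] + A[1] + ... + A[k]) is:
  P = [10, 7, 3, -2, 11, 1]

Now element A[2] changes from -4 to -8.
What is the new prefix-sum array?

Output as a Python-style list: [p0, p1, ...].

Change: A[2] -4 -> -8, delta = -4
P[k] for k < 2: unchanged (A[2] not included)
P[k] for k >= 2: shift by delta = -4
  P[0] = 10 + 0 = 10
  P[1] = 7 + 0 = 7
  P[2] = 3 + -4 = -1
  P[3] = -2 + -4 = -6
  P[4] = 11 + -4 = 7
  P[5] = 1 + -4 = -3

Answer: [10, 7, -1, -6, 7, -3]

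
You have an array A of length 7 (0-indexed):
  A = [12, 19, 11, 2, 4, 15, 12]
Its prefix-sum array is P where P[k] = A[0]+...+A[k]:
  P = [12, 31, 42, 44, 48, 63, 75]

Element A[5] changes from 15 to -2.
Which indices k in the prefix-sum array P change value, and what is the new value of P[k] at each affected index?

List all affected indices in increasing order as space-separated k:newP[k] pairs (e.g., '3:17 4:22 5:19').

P[k] = A[0] + ... + A[k]
P[k] includes A[5] iff k >= 5
Affected indices: 5, 6, ..., 6; delta = -17
  P[5]: 63 + -17 = 46
  P[6]: 75 + -17 = 58

Answer: 5:46 6:58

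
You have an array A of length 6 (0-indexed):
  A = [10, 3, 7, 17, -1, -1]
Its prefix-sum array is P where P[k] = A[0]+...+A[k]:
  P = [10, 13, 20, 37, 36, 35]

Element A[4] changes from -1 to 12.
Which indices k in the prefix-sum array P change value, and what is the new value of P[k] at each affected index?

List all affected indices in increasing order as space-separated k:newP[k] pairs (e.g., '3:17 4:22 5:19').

Answer: 4:49 5:48

Derivation:
P[k] = A[0] + ... + A[k]
P[k] includes A[4] iff k >= 4
Affected indices: 4, 5, ..., 5; delta = 13
  P[4]: 36 + 13 = 49
  P[5]: 35 + 13 = 48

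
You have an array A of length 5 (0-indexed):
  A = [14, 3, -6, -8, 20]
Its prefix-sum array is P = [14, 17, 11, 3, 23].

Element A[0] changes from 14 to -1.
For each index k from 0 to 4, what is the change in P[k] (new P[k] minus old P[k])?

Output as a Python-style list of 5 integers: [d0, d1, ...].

Answer: [-15, -15, -15, -15, -15]

Derivation:
Element change: A[0] 14 -> -1, delta = -15
For k < 0: P[k] unchanged, delta_P[k] = 0
For k >= 0: P[k] shifts by exactly -15
Delta array: [-15, -15, -15, -15, -15]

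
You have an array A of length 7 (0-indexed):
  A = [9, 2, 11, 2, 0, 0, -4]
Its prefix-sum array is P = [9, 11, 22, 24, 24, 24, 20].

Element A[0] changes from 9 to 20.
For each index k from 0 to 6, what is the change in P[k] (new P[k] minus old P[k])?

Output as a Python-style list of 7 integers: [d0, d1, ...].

Answer: [11, 11, 11, 11, 11, 11, 11]

Derivation:
Element change: A[0] 9 -> 20, delta = 11
For k < 0: P[k] unchanged, delta_P[k] = 0
For k >= 0: P[k] shifts by exactly 11
Delta array: [11, 11, 11, 11, 11, 11, 11]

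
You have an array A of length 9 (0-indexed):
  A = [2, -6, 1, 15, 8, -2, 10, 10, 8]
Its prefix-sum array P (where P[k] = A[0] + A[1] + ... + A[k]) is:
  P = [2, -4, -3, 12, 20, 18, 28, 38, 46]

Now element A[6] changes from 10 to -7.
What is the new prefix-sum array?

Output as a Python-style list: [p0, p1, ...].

Change: A[6] 10 -> -7, delta = -17
P[k] for k < 6: unchanged (A[6] not included)
P[k] for k >= 6: shift by delta = -17
  P[0] = 2 + 0 = 2
  P[1] = -4 + 0 = -4
  P[2] = -3 + 0 = -3
  P[3] = 12 + 0 = 12
  P[4] = 20 + 0 = 20
  P[5] = 18 + 0 = 18
  P[6] = 28 + -17 = 11
  P[7] = 38 + -17 = 21
  P[8] = 46 + -17 = 29

Answer: [2, -4, -3, 12, 20, 18, 11, 21, 29]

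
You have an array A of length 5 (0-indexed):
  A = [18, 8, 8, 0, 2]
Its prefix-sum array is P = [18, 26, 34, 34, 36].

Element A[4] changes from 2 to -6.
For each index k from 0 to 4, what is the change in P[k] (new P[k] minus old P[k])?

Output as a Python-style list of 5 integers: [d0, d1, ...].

Answer: [0, 0, 0, 0, -8]

Derivation:
Element change: A[4] 2 -> -6, delta = -8
For k < 4: P[k] unchanged, delta_P[k] = 0
For k >= 4: P[k] shifts by exactly -8
Delta array: [0, 0, 0, 0, -8]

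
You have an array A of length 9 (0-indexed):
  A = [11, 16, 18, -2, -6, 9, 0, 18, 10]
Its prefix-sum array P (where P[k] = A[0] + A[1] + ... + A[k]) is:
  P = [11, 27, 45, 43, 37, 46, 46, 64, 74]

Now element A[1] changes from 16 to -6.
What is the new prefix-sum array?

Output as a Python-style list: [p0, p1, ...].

Change: A[1] 16 -> -6, delta = -22
P[k] for k < 1: unchanged (A[1] not included)
P[k] for k >= 1: shift by delta = -22
  P[0] = 11 + 0 = 11
  P[1] = 27 + -22 = 5
  P[2] = 45 + -22 = 23
  P[3] = 43 + -22 = 21
  P[4] = 37 + -22 = 15
  P[5] = 46 + -22 = 24
  P[6] = 46 + -22 = 24
  P[7] = 64 + -22 = 42
  P[8] = 74 + -22 = 52

Answer: [11, 5, 23, 21, 15, 24, 24, 42, 52]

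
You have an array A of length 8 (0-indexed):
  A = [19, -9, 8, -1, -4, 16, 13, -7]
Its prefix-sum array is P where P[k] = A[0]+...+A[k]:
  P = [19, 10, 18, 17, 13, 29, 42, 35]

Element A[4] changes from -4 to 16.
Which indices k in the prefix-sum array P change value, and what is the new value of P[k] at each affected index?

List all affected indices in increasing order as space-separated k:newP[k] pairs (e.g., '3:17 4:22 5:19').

P[k] = A[0] + ... + A[k]
P[k] includes A[4] iff k >= 4
Affected indices: 4, 5, ..., 7; delta = 20
  P[4]: 13 + 20 = 33
  P[5]: 29 + 20 = 49
  P[6]: 42 + 20 = 62
  P[7]: 35 + 20 = 55

Answer: 4:33 5:49 6:62 7:55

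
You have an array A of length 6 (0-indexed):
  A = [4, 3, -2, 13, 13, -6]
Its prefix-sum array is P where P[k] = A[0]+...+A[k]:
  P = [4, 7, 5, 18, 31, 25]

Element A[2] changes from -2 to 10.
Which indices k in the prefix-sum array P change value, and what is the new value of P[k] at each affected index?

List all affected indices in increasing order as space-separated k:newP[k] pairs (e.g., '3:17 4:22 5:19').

P[k] = A[0] + ... + A[k]
P[k] includes A[2] iff k >= 2
Affected indices: 2, 3, ..., 5; delta = 12
  P[2]: 5 + 12 = 17
  P[3]: 18 + 12 = 30
  P[4]: 31 + 12 = 43
  P[5]: 25 + 12 = 37

Answer: 2:17 3:30 4:43 5:37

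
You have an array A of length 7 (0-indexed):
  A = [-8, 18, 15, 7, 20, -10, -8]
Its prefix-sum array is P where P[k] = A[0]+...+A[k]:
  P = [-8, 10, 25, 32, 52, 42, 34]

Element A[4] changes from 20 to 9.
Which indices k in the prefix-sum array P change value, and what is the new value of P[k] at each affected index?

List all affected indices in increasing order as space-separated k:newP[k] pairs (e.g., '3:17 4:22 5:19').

P[k] = A[0] + ... + A[k]
P[k] includes A[4] iff k >= 4
Affected indices: 4, 5, ..., 6; delta = -11
  P[4]: 52 + -11 = 41
  P[5]: 42 + -11 = 31
  P[6]: 34 + -11 = 23

Answer: 4:41 5:31 6:23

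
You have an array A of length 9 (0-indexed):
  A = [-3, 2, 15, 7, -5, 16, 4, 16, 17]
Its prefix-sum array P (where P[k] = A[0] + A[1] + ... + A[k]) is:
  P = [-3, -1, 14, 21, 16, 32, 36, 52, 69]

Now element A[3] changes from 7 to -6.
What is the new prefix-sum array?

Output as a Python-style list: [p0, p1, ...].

Change: A[3] 7 -> -6, delta = -13
P[k] for k < 3: unchanged (A[3] not included)
P[k] for k >= 3: shift by delta = -13
  P[0] = -3 + 0 = -3
  P[1] = -1 + 0 = -1
  P[2] = 14 + 0 = 14
  P[3] = 21 + -13 = 8
  P[4] = 16 + -13 = 3
  P[5] = 32 + -13 = 19
  P[6] = 36 + -13 = 23
  P[7] = 52 + -13 = 39
  P[8] = 69 + -13 = 56

Answer: [-3, -1, 14, 8, 3, 19, 23, 39, 56]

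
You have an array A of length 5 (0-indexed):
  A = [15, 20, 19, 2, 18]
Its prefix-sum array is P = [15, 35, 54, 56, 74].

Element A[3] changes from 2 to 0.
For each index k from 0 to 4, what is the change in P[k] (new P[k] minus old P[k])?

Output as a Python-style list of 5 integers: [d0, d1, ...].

Element change: A[3] 2 -> 0, delta = -2
For k < 3: P[k] unchanged, delta_P[k] = 0
For k >= 3: P[k] shifts by exactly -2
Delta array: [0, 0, 0, -2, -2]

Answer: [0, 0, 0, -2, -2]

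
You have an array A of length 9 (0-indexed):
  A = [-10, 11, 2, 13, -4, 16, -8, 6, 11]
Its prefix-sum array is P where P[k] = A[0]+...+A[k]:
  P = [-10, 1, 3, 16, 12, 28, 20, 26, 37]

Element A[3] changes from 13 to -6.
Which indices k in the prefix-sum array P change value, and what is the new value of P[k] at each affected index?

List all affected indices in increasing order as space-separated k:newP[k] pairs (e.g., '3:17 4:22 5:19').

Answer: 3:-3 4:-7 5:9 6:1 7:7 8:18

Derivation:
P[k] = A[0] + ... + A[k]
P[k] includes A[3] iff k >= 3
Affected indices: 3, 4, ..., 8; delta = -19
  P[3]: 16 + -19 = -3
  P[4]: 12 + -19 = -7
  P[5]: 28 + -19 = 9
  P[6]: 20 + -19 = 1
  P[7]: 26 + -19 = 7
  P[8]: 37 + -19 = 18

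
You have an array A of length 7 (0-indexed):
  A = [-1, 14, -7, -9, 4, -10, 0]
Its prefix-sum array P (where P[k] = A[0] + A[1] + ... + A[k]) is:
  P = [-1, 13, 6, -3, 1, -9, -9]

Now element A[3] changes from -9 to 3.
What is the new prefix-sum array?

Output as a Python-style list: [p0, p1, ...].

Answer: [-1, 13, 6, 9, 13, 3, 3]

Derivation:
Change: A[3] -9 -> 3, delta = 12
P[k] for k < 3: unchanged (A[3] not included)
P[k] for k >= 3: shift by delta = 12
  P[0] = -1 + 0 = -1
  P[1] = 13 + 0 = 13
  P[2] = 6 + 0 = 6
  P[3] = -3 + 12 = 9
  P[4] = 1 + 12 = 13
  P[5] = -9 + 12 = 3
  P[6] = -9 + 12 = 3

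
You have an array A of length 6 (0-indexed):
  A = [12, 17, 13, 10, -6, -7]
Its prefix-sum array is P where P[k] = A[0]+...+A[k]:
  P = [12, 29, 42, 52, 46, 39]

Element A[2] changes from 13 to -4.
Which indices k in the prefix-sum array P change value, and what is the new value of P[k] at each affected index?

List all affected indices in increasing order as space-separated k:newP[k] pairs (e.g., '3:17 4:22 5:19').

P[k] = A[0] + ... + A[k]
P[k] includes A[2] iff k >= 2
Affected indices: 2, 3, ..., 5; delta = -17
  P[2]: 42 + -17 = 25
  P[3]: 52 + -17 = 35
  P[4]: 46 + -17 = 29
  P[5]: 39 + -17 = 22

Answer: 2:25 3:35 4:29 5:22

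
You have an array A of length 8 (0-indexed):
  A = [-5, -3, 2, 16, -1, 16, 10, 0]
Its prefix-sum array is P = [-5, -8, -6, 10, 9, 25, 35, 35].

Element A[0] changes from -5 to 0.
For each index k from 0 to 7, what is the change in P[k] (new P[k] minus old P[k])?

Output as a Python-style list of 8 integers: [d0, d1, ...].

Answer: [5, 5, 5, 5, 5, 5, 5, 5]

Derivation:
Element change: A[0] -5 -> 0, delta = 5
For k < 0: P[k] unchanged, delta_P[k] = 0
For k >= 0: P[k] shifts by exactly 5
Delta array: [5, 5, 5, 5, 5, 5, 5, 5]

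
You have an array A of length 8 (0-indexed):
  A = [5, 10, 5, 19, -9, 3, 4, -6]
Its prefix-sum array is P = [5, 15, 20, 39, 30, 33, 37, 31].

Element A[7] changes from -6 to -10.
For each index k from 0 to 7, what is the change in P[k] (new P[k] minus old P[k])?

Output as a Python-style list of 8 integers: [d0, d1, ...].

Answer: [0, 0, 0, 0, 0, 0, 0, -4]

Derivation:
Element change: A[7] -6 -> -10, delta = -4
For k < 7: P[k] unchanged, delta_P[k] = 0
For k >= 7: P[k] shifts by exactly -4
Delta array: [0, 0, 0, 0, 0, 0, 0, -4]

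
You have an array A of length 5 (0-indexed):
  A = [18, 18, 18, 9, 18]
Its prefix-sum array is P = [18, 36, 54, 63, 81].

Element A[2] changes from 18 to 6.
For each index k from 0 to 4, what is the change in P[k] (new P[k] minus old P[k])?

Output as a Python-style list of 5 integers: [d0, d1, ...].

Element change: A[2] 18 -> 6, delta = -12
For k < 2: P[k] unchanged, delta_P[k] = 0
For k >= 2: P[k] shifts by exactly -12
Delta array: [0, 0, -12, -12, -12]

Answer: [0, 0, -12, -12, -12]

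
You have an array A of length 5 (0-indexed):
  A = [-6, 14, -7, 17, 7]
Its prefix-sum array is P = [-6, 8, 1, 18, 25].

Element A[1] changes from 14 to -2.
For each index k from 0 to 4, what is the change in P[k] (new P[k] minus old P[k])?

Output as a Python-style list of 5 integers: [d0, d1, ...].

Element change: A[1] 14 -> -2, delta = -16
For k < 1: P[k] unchanged, delta_P[k] = 0
For k >= 1: P[k] shifts by exactly -16
Delta array: [0, -16, -16, -16, -16]

Answer: [0, -16, -16, -16, -16]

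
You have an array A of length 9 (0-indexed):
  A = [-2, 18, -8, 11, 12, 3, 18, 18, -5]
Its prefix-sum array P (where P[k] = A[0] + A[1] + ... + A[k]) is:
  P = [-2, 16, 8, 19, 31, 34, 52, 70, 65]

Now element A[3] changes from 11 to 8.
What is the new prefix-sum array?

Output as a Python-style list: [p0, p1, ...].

Change: A[3] 11 -> 8, delta = -3
P[k] for k < 3: unchanged (A[3] not included)
P[k] for k >= 3: shift by delta = -3
  P[0] = -2 + 0 = -2
  P[1] = 16 + 0 = 16
  P[2] = 8 + 0 = 8
  P[3] = 19 + -3 = 16
  P[4] = 31 + -3 = 28
  P[5] = 34 + -3 = 31
  P[6] = 52 + -3 = 49
  P[7] = 70 + -3 = 67
  P[8] = 65 + -3 = 62

Answer: [-2, 16, 8, 16, 28, 31, 49, 67, 62]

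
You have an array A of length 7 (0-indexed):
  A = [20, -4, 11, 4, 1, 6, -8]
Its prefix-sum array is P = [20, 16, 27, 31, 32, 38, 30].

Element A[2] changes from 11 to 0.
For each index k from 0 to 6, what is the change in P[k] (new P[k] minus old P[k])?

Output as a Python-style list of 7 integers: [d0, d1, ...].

Element change: A[2] 11 -> 0, delta = -11
For k < 2: P[k] unchanged, delta_P[k] = 0
For k >= 2: P[k] shifts by exactly -11
Delta array: [0, 0, -11, -11, -11, -11, -11]

Answer: [0, 0, -11, -11, -11, -11, -11]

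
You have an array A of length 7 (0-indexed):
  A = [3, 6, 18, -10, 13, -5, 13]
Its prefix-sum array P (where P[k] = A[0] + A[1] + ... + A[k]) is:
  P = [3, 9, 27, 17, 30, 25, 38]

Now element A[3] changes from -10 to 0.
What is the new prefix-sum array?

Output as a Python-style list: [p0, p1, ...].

Answer: [3, 9, 27, 27, 40, 35, 48]

Derivation:
Change: A[3] -10 -> 0, delta = 10
P[k] for k < 3: unchanged (A[3] not included)
P[k] for k >= 3: shift by delta = 10
  P[0] = 3 + 0 = 3
  P[1] = 9 + 0 = 9
  P[2] = 27 + 0 = 27
  P[3] = 17 + 10 = 27
  P[4] = 30 + 10 = 40
  P[5] = 25 + 10 = 35
  P[6] = 38 + 10 = 48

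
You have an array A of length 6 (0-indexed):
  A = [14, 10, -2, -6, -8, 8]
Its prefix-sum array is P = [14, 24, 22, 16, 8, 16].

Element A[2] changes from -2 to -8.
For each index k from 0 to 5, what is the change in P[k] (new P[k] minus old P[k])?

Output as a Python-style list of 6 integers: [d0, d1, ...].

Answer: [0, 0, -6, -6, -6, -6]

Derivation:
Element change: A[2] -2 -> -8, delta = -6
For k < 2: P[k] unchanged, delta_P[k] = 0
For k >= 2: P[k] shifts by exactly -6
Delta array: [0, 0, -6, -6, -6, -6]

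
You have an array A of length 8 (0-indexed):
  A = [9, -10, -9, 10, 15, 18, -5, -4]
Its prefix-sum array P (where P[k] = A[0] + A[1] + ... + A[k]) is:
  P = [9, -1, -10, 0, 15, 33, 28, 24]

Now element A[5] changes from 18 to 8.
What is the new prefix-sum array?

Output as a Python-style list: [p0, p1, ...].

Change: A[5] 18 -> 8, delta = -10
P[k] for k < 5: unchanged (A[5] not included)
P[k] for k >= 5: shift by delta = -10
  P[0] = 9 + 0 = 9
  P[1] = -1 + 0 = -1
  P[2] = -10 + 0 = -10
  P[3] = 0 + 0 = 0
  P[4] = 15 + 0 = 15
  P[5] = 33 + -10 = 23
  P[6] = 28 + -10 = 18
  P[7] = 24 + -10 = 14

Answer: [9, -1, -10, 0, 15, 23, 18, 14]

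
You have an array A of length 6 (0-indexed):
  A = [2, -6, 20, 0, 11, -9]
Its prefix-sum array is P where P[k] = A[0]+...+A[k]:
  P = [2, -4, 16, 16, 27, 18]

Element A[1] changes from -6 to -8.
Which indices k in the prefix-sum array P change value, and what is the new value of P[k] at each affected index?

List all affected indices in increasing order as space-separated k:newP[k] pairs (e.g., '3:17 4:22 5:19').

Answer: 1:-6 2:14 3:14 4:25 5:16

Derivation:
P[k] = A[0] + ... + A[k]
P[k] includes A[1] iff k >= 1
Affected indices: 1, 2, ..., 5; delta = -2
  P[1]: -4 + -2 = -6
  P[2]: 16 + -2 = 14
  P[3]: 16 + -2 = 14
  P[4]: 27 + -2 = 25
  P[5]: 18 + -2 = 16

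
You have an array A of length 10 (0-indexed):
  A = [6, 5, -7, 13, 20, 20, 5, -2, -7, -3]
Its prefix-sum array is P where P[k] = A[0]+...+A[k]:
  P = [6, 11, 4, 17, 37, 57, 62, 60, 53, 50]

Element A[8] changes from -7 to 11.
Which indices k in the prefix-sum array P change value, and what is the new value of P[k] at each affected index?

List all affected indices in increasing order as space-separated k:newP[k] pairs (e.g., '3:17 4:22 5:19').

P[k] = A[0] + ... + A[k]
P[k] includes A[8] iff k >= 8
Affected indices: 8, 9, ..., 9; delta = 18
  P[8]: 53 + 18 = 71
  P[9]: 50 + 18 = 68

Answer: 8:71 9:68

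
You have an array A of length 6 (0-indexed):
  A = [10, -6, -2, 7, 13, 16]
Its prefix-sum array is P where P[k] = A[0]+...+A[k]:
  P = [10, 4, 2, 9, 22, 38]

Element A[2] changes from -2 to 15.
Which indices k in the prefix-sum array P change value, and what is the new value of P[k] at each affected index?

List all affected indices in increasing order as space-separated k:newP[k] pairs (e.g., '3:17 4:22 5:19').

Answer: 2:19 3:26 4:39 5:55

Derivation:
P[k] = A[0] + ... + A[k]
P[k] includes A[2] iff k >= 2
Affected indices: 2, 3, ..., 5; delta = 17
  P[2]: 2 + 17 = 19
  P[3]: 9 + 17 = 26
  P[4]: 22 + 17 = 39
  P[5]: 38 + 17 = 55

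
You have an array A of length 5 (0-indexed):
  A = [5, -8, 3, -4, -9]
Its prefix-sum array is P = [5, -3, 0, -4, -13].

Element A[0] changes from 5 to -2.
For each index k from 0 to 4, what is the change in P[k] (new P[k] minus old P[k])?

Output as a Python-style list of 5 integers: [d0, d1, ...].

Element change: A[0] 5 -> -2, delta = -7
For k < 0: P[k] unchanged, delta_P[k] = 0
For k >= 0: P[k] shifts by exactly -7
Delta array: [-7, -7, -7, -7, -7]

Answer: [-7, -7, -7, -7, -7]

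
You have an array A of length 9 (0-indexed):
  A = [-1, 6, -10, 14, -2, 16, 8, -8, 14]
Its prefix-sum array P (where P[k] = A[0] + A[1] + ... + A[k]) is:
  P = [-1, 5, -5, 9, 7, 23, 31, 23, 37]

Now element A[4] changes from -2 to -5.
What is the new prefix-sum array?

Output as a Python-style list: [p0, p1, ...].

Change: A[4] -2 -> -5, delta = -3
P[k] for k < 4: unchanged (A[4] not included)
P[k] for k >= 4: shift by delta = -3
  P[0] = -1 + 0 = -1
  P[1] = 5 + 0 = 5
  P[2] = -5 + 0 = -5
  P[3] = 9 + 0 = 9
  P[4] = 7 + -3 = 4
  P[5] = 23 + -3 = 20
  P[6] = 31 + -3 = 28
  P[7] = 23 + -3 = 20
  P[8] = 37 + -3 = 34

Answer: [-1, 5, -5, 9, 4, 20, 28, 20, 34]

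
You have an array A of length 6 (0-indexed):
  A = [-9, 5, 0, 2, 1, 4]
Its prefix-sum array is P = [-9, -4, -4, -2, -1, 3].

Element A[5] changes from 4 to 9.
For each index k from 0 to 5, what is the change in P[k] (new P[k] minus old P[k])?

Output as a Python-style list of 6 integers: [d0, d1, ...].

Element change: A[5] 4 -> 9, delta = 5
For k < 5: P[k] unchanged, delta_P[k] = 0
For k >= 5: P[k] shifts by exactly 5
Delta array: [0, 0, 0, 0, 0, 5]

Answer: [0, 0, 0, 0, 0, 5]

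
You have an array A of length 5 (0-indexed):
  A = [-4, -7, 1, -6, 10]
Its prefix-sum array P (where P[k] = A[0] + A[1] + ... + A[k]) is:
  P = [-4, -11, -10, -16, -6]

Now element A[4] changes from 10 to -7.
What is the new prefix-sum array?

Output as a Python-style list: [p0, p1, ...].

Change: A[4] 10 -> -7, delta = -17
P[k] for k < 4: unchanged (A[4] not included)
P[k] for k >= 4: shift by delta = -17
  P[0] = -4 + 0 = -4
  P[1] = -11 + 0 = -11
  P[2] = -10 + 0 = -10
  P[3] = -16 + 0 = -16
  P[4] = -6 + -17 = -23

Answer: [-4, -11, -10, -16, -23]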